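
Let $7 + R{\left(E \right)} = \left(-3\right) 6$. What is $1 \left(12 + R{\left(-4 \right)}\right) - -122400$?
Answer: $122387$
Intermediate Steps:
$R{\left(E \right)} = -25$ ($R{\left(E \right)} = -7 - 18 = -25$)
$1 \left(12 + R{\left(-4 \right)}\right) - -122400 = 1 \left(12 - 25\right) - -122400 = 1 \left(-13\right) + 122400 = -13 + 122400 = 122387$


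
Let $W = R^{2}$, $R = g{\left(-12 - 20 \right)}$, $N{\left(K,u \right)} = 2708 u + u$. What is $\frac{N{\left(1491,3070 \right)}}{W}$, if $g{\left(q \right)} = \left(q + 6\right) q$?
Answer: $\frac{4158315}{346112} \approx 12.014$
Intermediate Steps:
$N{\left(K,u \right)} = 2709 u$
$g{\left(q \right)} = q \left(6 + q\right)$ ($g{\left(q \right)} = \left(6 + q\right) q = q \left(6 + q\right)$)
$R = 832$ ($R = \left(-12 - 20\right) \left(6 - 32\right) = - 32 \left(6 - 32\right) = \left(-32\right) \left(-26\right) = 832$)
$W = 692224$ ($W = 832^{2} = 692224$)
$\frac{N{\left(1491,3070 \right)}}{W} = \frac{2709 \cdot 3070}{692224} = 8316630 \cdot \frac{1}{692224} = \frac{4158315}{346112}$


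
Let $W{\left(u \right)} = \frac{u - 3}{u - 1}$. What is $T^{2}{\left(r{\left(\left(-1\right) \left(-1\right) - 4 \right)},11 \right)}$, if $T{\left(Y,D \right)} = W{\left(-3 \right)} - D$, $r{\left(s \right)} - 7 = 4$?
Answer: $\frac{361}{4} \approx 90.25$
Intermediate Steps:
$W{\left(u \right)} = \frac{-3 + u}{-1 + u}$
$r{\left(s \right)} = 11$ ($r{\left(s \right)} = 7 + 4 = 11$)
$T{\left(Y,D \right)} = \frac{3}{2} - D$ ($T{\left(Y,D \right)} = \frac{-3 - 3}{-1 - 3} - D = \frac{1}{-4} \left(-6\right) - D = \left(- \frac{1}{4}\right) \left(-6\right) - D = \frac{3}{2} - D$)
$T^{2}{\left(r{\left(\left(-1\right) \left(-1\right) - 4 \right)},11 \right)} = \left(\frac{3}{2} - 11\right)^{2} = \left(- \frac{19}{2}\right)^{2} = \frac{361}{4}$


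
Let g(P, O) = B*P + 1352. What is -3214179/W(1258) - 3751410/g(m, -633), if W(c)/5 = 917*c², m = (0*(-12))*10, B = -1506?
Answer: -65433762402513/23582181805 ≈ -2774.7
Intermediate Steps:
m = 0 (m = 0*10 = 0)
W(c) = 4585*c² (W(c) = 5*(917*c²) = 4585*c²)
g(P, O) = 1352 - 1506*P (g(P, O) = -1506*P + 1352 = 1352 - 1506*P)
-3214179/W(1258) - 3751410/g(m, -633) = -3214179/(4585*1258²) - 3751410/(1352 - 1506*0) = -3214179/(4585*1582564) - 3751410/(1352 + 0) = -3214179/7256055940 - 3751410/1352 = -3214179*1/7256055940 - 3751410*1/1352 = -3214179/7256055940 - 144285/52 = -65433762402513/23582181805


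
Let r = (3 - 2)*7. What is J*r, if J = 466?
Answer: 3262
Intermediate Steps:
r = 7 (r = 1*7 = 7)
J*r = 466*7 = 3262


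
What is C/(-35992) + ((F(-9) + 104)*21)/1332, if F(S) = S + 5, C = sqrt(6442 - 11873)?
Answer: 175/111 - I*sqrt(5431)/35992 ≈ 1.5766 - 0.0020475*I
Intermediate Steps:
C = I*sqrt(5431) (C = sqrt(-5431) = I*sqrt(5431) ≈ 73.695*I)
F(S) = 5 + S
C/(-35992) + ((F(-9) + 104)*21)/1332 = (I*sqrt(5431))/(-35992) + (((5 - 9) + 104)*21)/1332 = (I*sqrt(5431))*(-1/35992) + ((-4 + 104)*21)*(1/1332) = -I*sqrt(5431)/35992 + (100*21)*(1/1332) = -I*sqrt(5431)/35992 + 2100*(1/1332) = -I*sqrt(5431)/35992 + 175/111 = 175/111 - I*sqrt(5431)/35992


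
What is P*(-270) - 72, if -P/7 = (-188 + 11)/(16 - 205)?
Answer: 1698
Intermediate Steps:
P = -59/9 (P = -7*(-188 + 11)/(16 - 205) = -(-1239)/(-189) = -(-1239)*(-1)/189 = -7*59/63 = -59/9 ≈ -6.5556)
P*(-270) - 72 = -59/9*(-270) - 72 = 1770 - 72 = 1698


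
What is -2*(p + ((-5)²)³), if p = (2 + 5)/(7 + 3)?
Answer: -156257/5 ≈ -31251.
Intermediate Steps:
p = 7/10 ≈ 0.70000
-2*(p + ((-5)²)³) = -2*(7/10 + ((-5)²)³) = -2*(7/10 + 25³) = -2*(7/10 + 15625) = -2*156257/10 = -156257/5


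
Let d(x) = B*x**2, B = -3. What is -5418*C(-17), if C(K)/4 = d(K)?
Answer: 18789624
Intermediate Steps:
d(x) = -3*x**2
C(K) = -12*K**2 (C(K) = 4*(-3*K**2) = -12*K**2)
-5418*C(-17) = -(-65016)*(-17)**2 = -(-65016)*289 = -5418*(-3468) = 18789624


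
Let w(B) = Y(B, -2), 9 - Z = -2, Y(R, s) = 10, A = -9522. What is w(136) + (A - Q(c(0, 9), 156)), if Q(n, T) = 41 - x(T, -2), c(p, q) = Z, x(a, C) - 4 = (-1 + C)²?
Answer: -9540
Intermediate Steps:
x(a, C) = 4 + (-1 + C)²
Z = 11 (Z = 9 - 1*(-2) = 9 + 2 = 11)
w(B) = 10
c(p, q) = 11
Q(n, T) = 28 (Q(n, T) = 41 - (4 + (-1 - 2)²) = 41 - (4 + (-3)²) = 41 - (4 + 9) = 41 - 1*13 = 41 - 13 = 28)
w(136) + (A - Q(c(0, 9), 156)) = 10 + (-9522 - 1*28) = 10 + (-9522 - 28) = 10 - 9550 = -9540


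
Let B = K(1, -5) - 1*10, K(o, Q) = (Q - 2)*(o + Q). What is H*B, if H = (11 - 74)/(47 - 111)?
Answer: 567/32 ≈ 17.719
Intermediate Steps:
K(o, Q) = (-2 + Q)*(Q + o)
B = 18 (B = ((-5)² - 2*(-5) - 2*1 - 5*1) - 1*10 = (25 + 10 - 2 - 5) - 10 = 28 - 10 = 18)
H = 63/64 (H = -63/(-64) = -63*(-1/64) = 63/64 ≈ 0.98438)
H*B = (63/64)*18 = 567/32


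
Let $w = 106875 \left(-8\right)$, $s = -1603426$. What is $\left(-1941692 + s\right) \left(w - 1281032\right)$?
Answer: $7572485491776$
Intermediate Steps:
$w = -855000$
$\left(-1941692 + s\right) \left(w - 1281032\right) = \left(-1941692 - 1603426\right) \left(-855000 - 1281032\right) = \left(-3545118\right) \left(-2136032\right) = 7572485491776$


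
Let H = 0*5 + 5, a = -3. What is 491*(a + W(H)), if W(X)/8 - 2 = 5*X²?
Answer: 497383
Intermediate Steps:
H = 5 (H = 0 + 5 = 5)
W(X) = 16 + 40*X² (W(X) = 16 + 8*(5*X²) = 16 + 40*X²)
491*(a + W(H)) = 491*(-3 + (16 + 40*5²)) = 491*(-3 + (16 + 40*25)) = 491*(-3 + (16 + 1000)) = 491*(-3 + 1016) = 491*1013 = 497383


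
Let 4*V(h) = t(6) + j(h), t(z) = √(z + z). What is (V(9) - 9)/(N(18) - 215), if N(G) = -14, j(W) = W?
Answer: 27/916 - √3/458 ≈ 0.025694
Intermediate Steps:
t(z) = √2*√z (t(z) = √(2*z) = √2*√z)
V(h) = √3/2 + h/4 (V(h) = (√2*√6 + h)/4 = (2*√3 + h)/4 = (h + 2*√3)/4 = √3/2 + h/4)
(V(9) - 9)/(N(18) - 215) = ((√3/2 + (¼)*9) - 9)/(-14 - 215) = ((√3/2 + 9/4) - 9)/(-229) = ((9/4 + √3/2) - 9)*(-1/229) = (-27/4 + √3/2)*(-1/229) = 27/916 - √3/458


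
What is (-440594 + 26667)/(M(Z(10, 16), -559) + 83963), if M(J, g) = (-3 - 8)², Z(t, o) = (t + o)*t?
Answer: -413927/84084 ≈ -4.9228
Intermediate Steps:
Z(t, o) = t*(o + t) (Z(t, o) = (o + t)*t = t*(o + t))
M(J, g) = 121 (M(J, g) = (-11)² = 121)
(-440594 + 26667)/(M(Z(10, 16), -559) + 83963) = (-440594 + 26667)/(121 + 83963) = -413927/84084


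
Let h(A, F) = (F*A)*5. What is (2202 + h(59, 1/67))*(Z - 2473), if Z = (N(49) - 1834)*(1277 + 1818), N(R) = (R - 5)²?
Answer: 46302555893/67 ≈ 6.9108e+8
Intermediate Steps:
N(R) = (-5 + R)²
h(A, F) = 5*A*F (h(A, F) = (A*F)*5 = 5*A*F)
Z = 315690 (Z = ((-5 + 49)² - 1834)*(1277 + 1818) = (44² - 1834)*3095 = (1936 - 1834)*3095 = 102*3095 = 315690)
(2202 + h(59, 1/67))*(Z - 2473) = (2202 + 5*59/67)*(315690 - 2473) = (2202 + 5*59*(1/67))*313217 = (2202 + 295/67)*313217 = (147829/67)*313217 = 46302555893/67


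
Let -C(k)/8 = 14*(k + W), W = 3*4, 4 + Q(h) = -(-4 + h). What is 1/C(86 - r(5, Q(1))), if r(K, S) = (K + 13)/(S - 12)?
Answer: -13/144704 ≈ -8.9839e-5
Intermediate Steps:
Q(h) = -h (Q(h) = -4 - (-4 + h) = -4 + (4 - h) = -h)
W = 12
r(K, S) = (13 + K)/(-12 + S)
C(k) = -1344 - 112*k (C(k) = -112*(k + 12) = -112*(12 + k) = -8*(168 + 14*k) = -1344 - 112*k)
1/C(86 - r(5, Q(1))) = 1/(-1344 - 112*(86 - (13 + 5)/(-12 - 1*1))) = 1/(-1344 - 112*(86 - 18/(-12 - 1))) = 1/(-1344 - 112*(86 - 18/(-13))) = 1/(-1344 - 112*(86 - (-1)*18/13)) = 1/(-1344 - 112*(86 - 1*(-18/13))) = 1/(-1344 - 112*(86 + 18/13)) = 1/(-1344 - 112*1136/13) = 1/(-1344 - 127232/13) = 1/(-144704/13) = -13/144704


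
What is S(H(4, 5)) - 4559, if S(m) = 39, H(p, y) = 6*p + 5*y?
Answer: -4520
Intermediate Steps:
H(p, y) = 5*y + 6*p
S(H(4, 5)) - 4559 = 39 - 4559 = -4520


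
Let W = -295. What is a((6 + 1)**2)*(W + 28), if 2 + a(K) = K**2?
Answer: -640533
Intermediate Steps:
a(K) = -2 + K**2
a((6 + 1)**2)*(W + 28) = (-2 + ((6 + 1)**2)**2)*(-295 + 28) = (-2 + (7**2)**2)*(-267) = (-2 + 49**2)*(-267) = (-2 + 2401)*(-267) = 2399*(-267) = -640533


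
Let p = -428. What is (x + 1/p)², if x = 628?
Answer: 72244301089/183184 ≈ 3.9438e+5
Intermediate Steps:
(x + 1/p)² = (628 + 1/(-428))² = (628 - 1/428)² = (268783/428)² = 72244301089/183184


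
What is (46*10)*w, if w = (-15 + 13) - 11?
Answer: -5980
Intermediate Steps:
w = -13 (w = -2 - 11 = -13)
(46*10)*w = (46*10)*(-13) = 460*(-13) = -5980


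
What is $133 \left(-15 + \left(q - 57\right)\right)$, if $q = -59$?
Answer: $-17423$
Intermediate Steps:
$133 \left(-15 + \left(q - 57\right)\right) = 133 \left(-15 - 116\right) = 133 \left(-131\right) = -17423$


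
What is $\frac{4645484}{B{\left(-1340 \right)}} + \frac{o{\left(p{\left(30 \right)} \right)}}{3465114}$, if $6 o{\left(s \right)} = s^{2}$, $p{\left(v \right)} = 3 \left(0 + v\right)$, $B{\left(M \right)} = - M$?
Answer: $\frac{670713893924}{193468865} \approx 3466.8$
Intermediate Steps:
$p{\left(v \right)} = 3 v$
$o{\left(s \right)} = \frac{s^{2}}{6}$
$\frac{4645484}{B{\left(-1340 \right)}} + \frac{o{\left(p{\left(30 \right)} \right)}}{3465114} = \frac{4645484}{\left(-1\right) \left(-1340\right)} + \frac{\frac{1}{6} \left(3 \cdot 30\right)^{2}}{3465114} = \frac{4645484}{1340} + \frac{90^{2}}{6} \cdot \frac{1}{3465114} = 4645484 \cdot \frac{1}{1340} + \frac{1}{6} \cdot 8100 \cdot \frac{1}{3465114} = \frac{1161371}{335} + 1350 \cdot \frac{1}{3465114} = \frac{1161371}{335} + \frac{225}{577519} = \frac{670713893924}{193468865}$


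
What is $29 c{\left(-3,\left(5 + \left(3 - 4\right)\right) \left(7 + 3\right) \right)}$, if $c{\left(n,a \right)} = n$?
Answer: $-87$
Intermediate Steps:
$29 c{\left(-3,\left(5 + \left(3 - 4\right)\right) \left(7 + 3\right) \right)} = 29 \left(-3\right) = -87$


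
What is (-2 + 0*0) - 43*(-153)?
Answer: 6577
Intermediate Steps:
(-2 + 0*0) - 43*(-153) = (-2 + 0) + 6579 = -2 + 6579 = 6577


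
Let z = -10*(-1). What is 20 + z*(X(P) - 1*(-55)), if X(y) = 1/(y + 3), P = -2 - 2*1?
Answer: 560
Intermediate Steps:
P = -4 (P = -2 - 2 = -4)
X(y) = 1/(3 + y)
z = 10
20 + z*(X(P) - 1*(-55)) = 20 + 10*(1/(3 - 4) - 1*(-55)) = 20 + 10*(1/(-1) + 55) = 20 + 10*(-1 + 55) = 20 + 10*54 = 20 + 540 = 560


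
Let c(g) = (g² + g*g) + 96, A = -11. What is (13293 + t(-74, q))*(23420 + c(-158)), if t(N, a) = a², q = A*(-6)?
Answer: 1296213156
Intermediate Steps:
q = 66 (q = -11*(-6) = 66)
c(g) = 96 + 2*g² (c(g) = (g² + g²) + 96 = 2*g² + 96 = 96 + 2*g²)
(13293 + t(-74, q))*(23420 + c(-158)) = (13293 + 66²)*(23420 + (96 + 2*(-158)²)) = (13293 + 4356)*(23420 + (96 + 2*24964)) = 17649*(23420 + (96 + 49928)) = 17649*(23420 + 50024) = 17649*73444 = 1296213156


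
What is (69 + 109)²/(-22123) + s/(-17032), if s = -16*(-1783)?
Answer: -146345854/47099867 ≈ -3.1071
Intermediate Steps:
s = 28528
(69 + 109)²/(-22123) + s/(-17032) = (69 + 109)²/(-22123) + 28528/(-17032) = 178²*(-1/22123) + 28528*(-1/17032) = 31684*(-1/22123) - 3566/2129 = -31684/22123 - 3566/2129 = -146345854/47099867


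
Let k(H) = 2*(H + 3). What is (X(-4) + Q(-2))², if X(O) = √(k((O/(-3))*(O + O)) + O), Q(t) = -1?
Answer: (3 - I*√174)²/9 ≈ -18.333 - 8.7939*I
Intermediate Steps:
k(H) = 6 + 2*H (k(H) = 2*(3 + H) = 6 + 2*H)
X(O) = √(6 + O - 4*O²/3) (X(O) = √((6 + 2*((O/(-3))*(O + O))) + O) = √((6 + 2*((O*(-⅓))*(2*O))) + O) = √((6 + 2*((-O/3)*(2*O))) + O) = √((6 + 2*(-2*O²/3)) + O) = √((6 - 4*O²/3) + O) = √(6 + O - 4*O²/3))
(X(-4) + Q(-2))² = (√(54 - 12*(-4)² + 9*(-4))/3 - 1)² = (√(54 - 12*16 - 36)/3 - 1)² = (√(54 - 192 - 36)/3 - 1)² = (√(-174)/3 - 1)² = ((I*√174)/3 - 1)² = (I*√174/3 - 1)² = (-1 + I*√174/3)²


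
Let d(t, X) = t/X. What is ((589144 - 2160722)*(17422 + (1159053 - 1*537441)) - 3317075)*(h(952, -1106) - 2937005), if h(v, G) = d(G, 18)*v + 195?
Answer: 9024510672926971114/3 ≈ 3.0082e+18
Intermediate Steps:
h(v, G) = 195 + G*v/18 (h(v, G) = (G/18)*v + 195 = G*v/18 + 195 = 195 + G*v/18)
((589144 - 2160722)*(17422 + (1159053 - 1*537441)) - 3317075)*(h(952, -1106) - 2937005) = ((589144 - 2160722)*(17422 + (1159053 - 1*537441)) - 3317075)*((195 + (1/18)*(-1106)*952) - 2937005) = (-1571578*(17422 + (1159053 - 537441)) - 3317075)*((195 - 526456/9) - 2937005) = (-1571578*(17422 + 621612) - 3317075)*(-524701/9 - 2937005) = (-1571578*639034 - 3317075)*(-26957746/9) = (-1004291775652 - 3317075)*(-26957746/9) = -1004295092727*(-26957746/9) = 9024510672926971114/3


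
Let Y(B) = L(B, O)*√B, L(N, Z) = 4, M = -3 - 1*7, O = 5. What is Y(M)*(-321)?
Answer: -1284*I*√10 ≈ -4060.4*I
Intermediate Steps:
M = -10 (M = -3 - 7 = -10)
Y(B) = 4*√B
Y(M)*(-321) = (4*√(-10))*(-321) = (4*(I*√10))*(-321) = (4*I*√10)*(-321) = -1284*I*√10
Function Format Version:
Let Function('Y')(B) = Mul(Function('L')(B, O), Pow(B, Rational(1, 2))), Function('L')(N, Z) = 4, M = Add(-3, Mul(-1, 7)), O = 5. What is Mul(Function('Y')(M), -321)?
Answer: Mul(-1284, I, Pow(10, Rational(1, 2))) ≈ Mul(-4060.4, I)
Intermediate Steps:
M = -10 (M = Add(-3, -7) = -10)
Function('Y')(B) = Mul(4, Pow(B, Rational(1, 2)))
Mul(Function('Y')(M), -321) = Mul(Mul(4, Pow(-10, Rational(1, 2))), -321) = Mul(Mul(4, Mul(I, Pow(10, Rational(1, 2)))), -321) = Mul(Mul(4, I, Pow(10, Rational(1, 2))), -321) = Mul(-1284, I, Pow(10, Rational(1, 2)))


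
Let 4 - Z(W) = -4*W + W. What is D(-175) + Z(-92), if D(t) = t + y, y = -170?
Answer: -617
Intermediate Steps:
Z(W) = 4 + 3*W (Z(W) = 4 - (-4*W + W) = 4 - (-3)*W = 4 + 3*W)
D(t) = -170 + t (D(t) = t - 170 = -170 + t)
D(-175) + Z(-92) = (-170 - 175) + (4 + 3*(-92)) = -345 + (4 - 276) = -345 - 272 = -617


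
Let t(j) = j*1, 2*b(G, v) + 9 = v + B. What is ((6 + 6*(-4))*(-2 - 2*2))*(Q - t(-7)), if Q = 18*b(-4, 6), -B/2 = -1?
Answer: -216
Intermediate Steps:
B = 2 (B = -2*(-1) = 2)
b(G, v) = -7/2 + v/2 (b(G, v) = -9/2 + (v + 2)/2 = -9/2 + (2 + v)/2 = -9/2 + (1 + v/2) = -7/2 + v/2)
t(j) = j
Q = -9 (Q = 18*(-7/2 + (½)*6) = 18*(-7/2 + 3) = 18*(-½) = -9)
((6 + 6*(-4))*(-2 - 2*2))*(Q - t(-7)) = ((6 + 6*(-4))*(-2 - 2*2))*(-9 - 1*(-7)) = ((6 - 24)*(-2 - 4))*(-9 + 7) = -18*(-6)*(-2) = 108*(-2) = -216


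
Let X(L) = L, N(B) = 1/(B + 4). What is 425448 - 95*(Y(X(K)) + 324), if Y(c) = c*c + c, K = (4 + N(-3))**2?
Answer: 332918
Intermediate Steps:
N(B) = 1/(4 + B)
K = 25 (K = (4 + 1/(4 - 3))**2 = (4 + 1/1)**2 = (4 + 1)**2 = 5**2 = 25)
Y(c) = c + c**2 (Y(c) = c**2 + c = c + c**2)
425448 - 95*(Y(X(K)) + 324) = 425448 - 95*(25*(1 + 25) + 324) = 425448 - 95*(25*26 + 324) = 425448 - 95*(650 + 324) = 425448 - 95*974 = 425448 - 1*92530 = 425448 - 92530 = 332918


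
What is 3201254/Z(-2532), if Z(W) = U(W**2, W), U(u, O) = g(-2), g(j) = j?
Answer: -1600627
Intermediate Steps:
U(u, O) = -2
Z(W) = -2
3201254/Z(-2532) = 3201254/(-2) = 3201254*(-1/2) = -1600627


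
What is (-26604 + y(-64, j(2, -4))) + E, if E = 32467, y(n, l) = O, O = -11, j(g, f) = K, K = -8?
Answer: 5852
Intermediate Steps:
j(g, f) = -8
y(n, l) = -11
(-26604 + y(-64, j(2, -4))) + E = (-26604 - 11) + 32467 = -26615 + 32467 = 5852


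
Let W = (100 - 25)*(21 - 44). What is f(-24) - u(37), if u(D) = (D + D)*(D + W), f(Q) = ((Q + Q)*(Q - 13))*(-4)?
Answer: 117808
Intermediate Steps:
W = -1725 (W = 75*(-23) = -1725)
f(Q) = -8*Q*(-13 + Q) (f(Q) = ((2*Q)*(-13 + Q))*(-4) = (2*Q*(-13 + Q))*(-4) = -8*Q*(-13 + Q))
u(D) = 2*D*(-1725 + D) (u(D) = (D + D)*(D - 1725) = (2*D)*(-1725 + D) = 2*D*(-1725 + D))
f(-24) - u(37) = 8*(-24)*(13 - 1*(-24)) - 2*37*(-1725 + 37) = 8*(-24)*(13 + 24) - 2*37*(-1688) = 8*(-24)*37 - 1*(-124912) = -7104 + 124912 = 117808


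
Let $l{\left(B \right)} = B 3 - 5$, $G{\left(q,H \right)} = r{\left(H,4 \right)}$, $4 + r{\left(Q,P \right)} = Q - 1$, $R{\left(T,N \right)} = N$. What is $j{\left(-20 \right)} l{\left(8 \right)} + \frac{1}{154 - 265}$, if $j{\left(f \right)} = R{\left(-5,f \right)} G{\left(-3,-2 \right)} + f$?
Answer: $\frac{253079}{111} \approx 2280.0$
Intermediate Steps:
$r{\left(Q,P \right)} = -5 + Q$ ($r{\left(Q,P \right)} = -4 + \left(Q - 1\right) = -4 + \left(-1 + Q\right) = -5 + Q$)
$G{\left(q,H \right)} = -5 + H$
$l{\left(B \right)} = -5 + 3 B$ ($l{\left(B \right)} = 3 B - 5 = -5 + 3 B$)
$j{\left(f \right)} = - 6 f$ ($j{\left(f \right)} = f \left(-5 - 2\right) + f = f \left(-7\right) + f = - 7 f + f = - 6 f$)
$j{\left(-20 \right)} l{\left(8 \right)} + \frac{1}{154 - 265} = \left(-6\right) \left(-20\right) \left(-5 + 3 \cdot 8\right) + \frac{1}{154 - 265} = 120 \left(-5 + 24\right) + \frac{1}{-111} = 120 \cdot 19 - \frac{1}{111} = 2280 - \frac{1}{111} = \frac{253079}{111}$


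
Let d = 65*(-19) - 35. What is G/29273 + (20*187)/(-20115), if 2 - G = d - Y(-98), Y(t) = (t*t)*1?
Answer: 21857944/117765279 ≈ 0.18561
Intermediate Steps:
Y(t) = t² (Y(t) = t²*1 = t²)
d = -1270 (d = -1235 - 35 = -1270)
G = 10876 (G = 2 - (-1270 - 1*(-98)²) = 2 - (-1270 - 1*9604) = 2 - (-1270 - 9604) = 2 - 1*(-10874) = 2 + 10874 = 10876)
G/29273 + (20*187)/(-20115) = 10876/29273 + (20*187)/(-20115) = 10876*(1/29273) + 3740*(-1/20115) = 10876/29273 - 748/4023 = 21857944/117765279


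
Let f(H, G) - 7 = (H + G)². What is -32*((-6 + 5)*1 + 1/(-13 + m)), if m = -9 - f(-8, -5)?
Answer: 3184/99 ≈ 32.162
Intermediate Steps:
f(H, G) = 7 + (G + H)² (f(H, G) = 7 + (H + G)² = 7 + (G + H)²)
m = -185 (m = -9 - (7 + (-5 - 8)²) = -9 - (7 + (-13)²) = -9 - (7 + 169) = -9 - 1*176 = -9 - 176 = -185)
-32*((-6 + 5)*1 + 1/(-13 + m)) = -32*((-6 + 5)*1 + 1/(-13 - 185)) = -32*(-1*1 + 1/(-198)) = -32*(-1 - 1/198) = -32*(-199/198) = 3184/99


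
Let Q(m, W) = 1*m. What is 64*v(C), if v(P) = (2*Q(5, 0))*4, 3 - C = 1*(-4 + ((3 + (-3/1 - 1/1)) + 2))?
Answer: 2560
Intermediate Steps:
Q(m, W) = m
C = 6 (C = 3 - (-4 + ((3 + (-3/1 - 1/1)) + 2)) = 3 - (-4 + ((3 + (-3*1 - 1*1)) + 2)) = 3 - (-4 + ((3 + (-3 - 1)) + 2)) = 3 - (-4 + ((3 - 4) + 2)) = 3 - (-4 + (-1 + 2)) = 3 - (-4 + 1) = 3 - (-3) = 3 - 1*(-3) = 3 + 3 = 6)
v(P) = 40 (v(P) = (2*5)*4 = 10*4 = 40)
64*v(C) = 64*40 = 2560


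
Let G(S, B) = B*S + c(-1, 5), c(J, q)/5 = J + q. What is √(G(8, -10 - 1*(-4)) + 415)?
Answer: 3*√43 ≈ 19.672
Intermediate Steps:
c(J, q) = 5*J + 5*q (c(J, q) = 5*(J + q) = 5*J + 5*q)
G(S, B) = 20 + B*S (G(S, B) = B*S + (5*(-1) + 5*5) = B*S + (-5 + 25) = B*S + 20 = 20 + B*S)
√(G(8, -10 - 1*(-4)) + 415) = √((20 + (-10 - 1*(-4))*8) + 415) = √((20 + (-10 + 4)*8) + 415) = √((20 - 6*8) + 415) = √((20 - 48) + 415) = √(-28 + 415) = √387 = 3*√43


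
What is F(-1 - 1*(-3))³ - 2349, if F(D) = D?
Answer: -2341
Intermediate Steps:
F(-1 - 1*(-3))³ - 2349 = (-1 - 1*(-3))³ - 2349 = (-1 + 3)³ - 2349 = 2³ - 2349 = 8 - 2349 = -2341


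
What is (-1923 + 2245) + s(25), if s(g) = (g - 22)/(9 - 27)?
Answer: 1931/6 ≈ 321.83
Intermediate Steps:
s(g) = 11/9 - g/18 (s(g) = (-22 + g)/(-18) = (-22 + g)*(-1/18) = 11/9 - g/18)
(-1923 + 2245) + s(25) = (-1923 + 2245) + (11/9 - 1/18*25) = 322 + (11/9 - 25/18) = 322 - 1/6 = 1931/6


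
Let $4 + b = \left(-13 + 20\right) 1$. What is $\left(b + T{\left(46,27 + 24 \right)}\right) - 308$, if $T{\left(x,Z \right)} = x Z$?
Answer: $2041$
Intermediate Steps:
$b = 3$ ($b = -4 + \left(-13 + 20\right) 1 = -4 + 7 \cdot 1 = -4 + 7 = 3$)
$T{\left(x,Z \right)} = Z x$
$\left(b + T{\left(46,27 + 24 \right)}\right) - 308 = \left(3 + \left(27 + 24\right) 46\right) - 308 = \left(3 + 51 \cdot 46\right) - 308 = \left(3 + 2346\right) - 308 = 2349 - 308 = 2041$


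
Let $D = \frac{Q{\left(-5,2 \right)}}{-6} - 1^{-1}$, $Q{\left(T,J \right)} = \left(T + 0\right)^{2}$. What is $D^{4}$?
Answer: $\frac{923521}{1296} \approx 712.59$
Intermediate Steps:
$Q{\left(T,J \right)} = T^{2}$
$D = - \frac{31}{6}$ ($D = \frac{\left(-5\right)^{2}}{-6} - 1^{-1} = 25 \left(- \frac{1}{6}\right) - 1 = - \frac{25}{6} - 1 = - \frac{31}{6} \approx -5.1667$)
$D^{4} = \left(- \frac{31}{6}\right)^{4} = \frac{923521}{1296}$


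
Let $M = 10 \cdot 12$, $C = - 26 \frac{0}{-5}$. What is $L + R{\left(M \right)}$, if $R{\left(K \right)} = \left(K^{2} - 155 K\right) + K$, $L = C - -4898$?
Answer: $818$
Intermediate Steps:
$C = 0$ ($C = - 26 \cdot 0 \left(- \frac{1}{5}\right) = \left(-26\right) 0 = 0$)
$L = 4898$ ($L = 0 - -4898 = 0 + 4898 = 4898$)
$M = 120$
$R{\left(K \right)} = K^{2} - 154 K$
$L + R{\left(M \right)} = 4898 + 120 \left(-154 + 120\right) = 4898 + 120 \left(-34\right) = 4898 - 4080 = 818$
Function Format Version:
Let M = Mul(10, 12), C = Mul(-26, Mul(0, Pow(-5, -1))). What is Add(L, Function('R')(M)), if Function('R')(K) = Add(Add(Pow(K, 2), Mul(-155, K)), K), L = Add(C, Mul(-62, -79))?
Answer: 818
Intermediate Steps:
C = 0 (C = Mul(-26, Mul(0, Rational(-1, 5))) = Mul(-26, 0) = 0)
L = 4898 (L = Add(0, Mul(-62, -79)) = Add(0, 4898) = 4898)
M = 120
Function('R')(K) = Add(Pow(K, 2), Mul(-154, K))
Add(L, Function('R')(M)) = Add(4898, Mul(120, Add(-154, 120))) = Add(4898, Mul(120, -34)) = Add(4898, -4080) = 818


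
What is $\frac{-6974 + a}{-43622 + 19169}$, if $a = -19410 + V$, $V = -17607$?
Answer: $\frac{43991}{24453} \approx 1.799$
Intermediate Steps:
$a = -37017$ ($a = -19410 - 17607 = -37017$)
$\frac{-6974 + a}{-43622 + 19169} = \frac{-6974 - 37017}{-43622 + 19169} = - \frac{43991}{-24453} = \left(-43991\right) \left(- \frac{1}{24453}\right) = \frac{43991}{24453}$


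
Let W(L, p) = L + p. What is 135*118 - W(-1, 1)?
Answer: 15930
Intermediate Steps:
135*118 - W(-1, 1) = 135*118 - (-1 + 1) = 15930 - 1*0 = 15930 + 0 = 15930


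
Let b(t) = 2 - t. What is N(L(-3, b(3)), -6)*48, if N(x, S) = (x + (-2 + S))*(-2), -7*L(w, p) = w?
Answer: 5088/7 ≈ 726.86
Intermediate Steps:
L(w, p) = -w/7
N(x, S) = 4 - 2*S - 2*x (N(x, S) = (-2 + S + x)*(-2) = 4 - 2*S - 2*x)
N(L(-3, b(3)), -6)*48 = (4 - 2*(-6) - (-2)*(-3)/7)*48 = (4 + 12 - 2*3/7)*48 = (4 + 12 - 6/7)*48 = (106/7)*48 = 5088/7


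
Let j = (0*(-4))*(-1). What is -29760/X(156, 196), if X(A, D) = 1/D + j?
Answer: -5832960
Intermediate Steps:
j = 0 (j = 0*(-1) = 0)
X(A, D) = 1/D (X(A, D) = 1/D + 0 = 1/D)
-29760/X(156, 196) = -29760/(1/196) = -29760/1/196 = -29760*196 = -5832960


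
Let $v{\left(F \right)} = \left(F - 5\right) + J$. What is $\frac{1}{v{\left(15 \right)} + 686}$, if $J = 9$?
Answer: $\frac{1}{705} \approx 0.0014184$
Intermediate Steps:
$v{\left(F \right)} = 4 + F$ ($v{\left(F \right)} = \left(F - 5\right) + 9 = \left(-5 + F\right) + 9 = 4 + F$)
$\frac{1}{v{\left(15 \right)} + 686} = \frac{1}{\left(4 + 15\right) + 686} = \frac{1}{19 + 686} = \frac{1}{705}$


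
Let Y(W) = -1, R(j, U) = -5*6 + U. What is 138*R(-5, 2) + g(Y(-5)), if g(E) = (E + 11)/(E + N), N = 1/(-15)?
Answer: -30987/8 ≈ -3873.4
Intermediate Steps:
N = -1/15 ≈ -0.066667
R(j, U) = -30 + U
g(E) = (11 + E)/(-1/15 + E) (g(E) = (E + 11)/(E - 1/15) = (11 + E)/(-1/15 + E))
138*R(-5, 2) + g(Y(-5)) = 138*(-30 + 2) + 15*(11 - 1)/(-1 + 15*(-1)) = 138*(-28) + 15*10/(-1 - 15) = -3864 + 15*10/(-16) = -3864 + 15*(-1/16)*10 = -3864 - 75/8 = -30987/8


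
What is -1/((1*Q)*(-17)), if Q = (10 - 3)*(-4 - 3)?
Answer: -1/833 ≈ -0.0012005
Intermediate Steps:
Q = -49 (Q = 7*(-7) = -49)
-1/((1*Q)*(-17)) = -1/((1*(-49))*(-17)) = -1/((-49*(-17))) = -1/833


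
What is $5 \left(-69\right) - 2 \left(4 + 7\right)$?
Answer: $-367$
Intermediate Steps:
$5 \left(-69\right) - 2 \left(4 + 7\right) = -345 - 22 = -367$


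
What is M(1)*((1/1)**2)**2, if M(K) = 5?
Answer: 5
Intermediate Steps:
M(1)*((1/1)**2)**2 = 5*((1/1)**2)**2 = 5*(1**2)**2 = 5*1**2 = 5*1 = 5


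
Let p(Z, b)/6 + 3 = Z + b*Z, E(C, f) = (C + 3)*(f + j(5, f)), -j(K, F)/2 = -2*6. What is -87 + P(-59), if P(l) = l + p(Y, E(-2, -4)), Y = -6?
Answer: -920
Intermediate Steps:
j(K, F) = 24 (j(K, F) = -(-4)*6 = -2*(-12) = 24)
E(C, f) = (3 + C)*(24 + f) (E(C, f) = (C + 3)*(f + 24) = (3 + C)*(24 + f))
p(Z, b) = -18 + 6*Z + 6*Z*b (p(Z, b) = -18 + 6*(Z + b*Z) = -18 + 6*(Z + Z*b) = -18 + (6*Z + 6*Z*b) = -18 + 6*Z + 6*Z*b)
P(l) = -774 + l (P(l) = l + (-18 + 6*(-6) + 6*(-6)*(72 + 3*(-4) + 24*(-2) - 2*(-4))) = l + (-18 - 36 + 6*(-6)*(72 - 12 - 48 + 8)) = l + (-18 - 36 + 6*(-6)*20) = l + (-18 - 36 - 720) = l - 774 = -774 + l)
-87 + P(-59) = -87 + (-774 - 59) = -87 - 833 = -920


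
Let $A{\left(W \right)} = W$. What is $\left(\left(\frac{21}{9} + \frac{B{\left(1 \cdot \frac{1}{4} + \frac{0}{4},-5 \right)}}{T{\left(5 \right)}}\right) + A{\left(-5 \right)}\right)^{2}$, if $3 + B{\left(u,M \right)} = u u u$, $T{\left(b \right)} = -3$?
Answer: $\frac{11449}{4096} \approx 2.7952$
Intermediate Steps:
$B{\left(u,M \right)} = -3 + u^{3}$ ($B{\left(u,M \right)} = -3 + u u u = -3 + u^{2} u = -3 + u^{3}$)
$\left(\left(\frac{21}{9} + \frac{B{\left(1 \cdot \frac{1}{4} + \frac{0}{4},-5 \right)}}{T{\left(5 \right)}}\right) + A{\left(-5 \right)}\right)^{2} = \left(\left(\frac{21}{9} + \frac{-3 + \left(1 \cdot \frac{1}{4} + \frac{0}{4}\right)^{3}}{-3}\right) - 5\right)^{2} = \left(\left(21 \cdot \frac{1}{9} + \left(-3 + \left(1 \cdot \frac{1}{4} + 0 \cdot \frac{1}{4}\right)^{3}\right) \left(- \frac{1}{3}\right)\right) - 5\right)^{2} = \left(\left(\frac{7}{3} + \left(-3 + \left(\frac{1}{4} + 0\right)^{3}\right) \left(- \frac{1}{3}\right)\right) - 5\right)^{2} = \left(\left(\frac{7}{3} + \left(-3 + \left(\frac{1}{4}\right)^{3}\right) \left(- \frac{1}{3}\right)\right) - 5\right)^{2} = \left(\left(\frac{7}{3} + \left(-3 + \frac{1}{64}\right) \left(- \frac{1}{3}\right)\right) - 5\right)^{2} = \left(\left(\frac{7}{3} - - \frac{191}{192}\right) - 5\right)^{2} = \left(\left(\frac{7}{3} + \frac{191}{192}\right) - 5\right)^{2} = \left(\frac{213}{64} - 5\right)^{2} = \left(- \frac{107}{64}\right)^{2} = \frac{11449}{4096}$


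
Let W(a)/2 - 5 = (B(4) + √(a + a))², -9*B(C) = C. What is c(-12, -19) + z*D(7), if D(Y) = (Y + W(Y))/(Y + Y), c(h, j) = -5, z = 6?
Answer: 2732/189 - 16*√14/21 ≈ 11.604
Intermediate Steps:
B(C) = -C/9
W(a) = 10 + 2*(-4/9 + √2*√a)² (W(a) = 10 + 2*(-⅑*4 + √(a + a))² = 10 + 2*(-4/9 + √(2*a))² = 10 + 2*(-4/9 + √2*√a)²)
D(Y) = (842/81 + 5*Y - 16*√2*√Y/9)/(2*Y) (D(Y) = (Y + (842/81 + 4*Y - 16*√2*√Y/9))/(Y + Y) = (842/81 + 5*Y - 16*√2*√Y/9)/((2*Y)) = (842/81 + 5*Y - 16*√2*√Y/9)*(1/(2*Y)) = (842/81 + 5*Y - 16*√2*√Y/9)/(2*Y))
c(-12, -19) + z*D(7) = -5 + 6*((1/162)*(842 + 405*7 - 144*√2*√7)/7) = -5 + 6*((1/162)*(⅐)*(842 + 2835 - 144*√14)) = -5 + 6*((1/162)*(⅐)*(3677 - 144*√14)) = -5 + 6*(3677/1134 - 8*√14/63) = -5 + (3677/189 - 16*√14/21) = 2732/189 - 16*√14/21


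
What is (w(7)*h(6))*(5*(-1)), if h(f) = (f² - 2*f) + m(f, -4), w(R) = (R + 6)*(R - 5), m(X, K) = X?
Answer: -3900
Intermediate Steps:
w(R) = (-5 + R)*(6 + R) (w(R) = (6 + R)*(-5 + R) = (-5 + R)*(6 + R))
h(f) = f² - f (h(f) = (f² - 2*f) + f = f² - f)
(w(7)*h(6))*(5*(-1)) = ((-30 + 7 + 7²)*(6*(-1 + 6)))*(5*(-1)) = ((-30 + 7 + 49)*(6*5))*(-5) = (26*30)*(-5) = 780*(-5) = -3900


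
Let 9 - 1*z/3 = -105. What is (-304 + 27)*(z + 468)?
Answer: -224370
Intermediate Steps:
z = 342 (z = 27 - 3*(-105) = 27 + 315 = 342)
(-304 + 27)*(z + 468) = (-304 + 27)*(342 + 468) = -277*810 = -224370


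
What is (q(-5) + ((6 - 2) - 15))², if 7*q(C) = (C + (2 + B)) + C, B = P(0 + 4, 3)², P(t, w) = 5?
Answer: 3600/49 ≈ 73.469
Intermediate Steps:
B = 25 (B = 5² = 25)
q(C) = 27/7 + 2*C/7 (q(C) = ((C + (2 + 25)) + C)/7 = ((C + 27) + C)/7 = ((27 + C) + C)/7 = (27 + 2*C)/7 = 27/7 + 2*C/7)
(q(-5) + ((6 - 2) - 15))² = ((27/7 + (2/7)*(-5)) + ((6 - 2) - 15))² = ((27/7 - 10/7) + (4 - 15))² = (17/7 - 11)² = (-60/7)² = 3600/49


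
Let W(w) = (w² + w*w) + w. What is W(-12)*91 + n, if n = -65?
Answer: 25051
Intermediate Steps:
W(w) = w + 2*w² (W(w) = (w² + w²) + w = 2*w² + w = w + 2*w²)
W(-12)*91 + n = -12*(1 + 2*(-12))*91 - 65 = -12*(1 - 24)*91 - 65 = -12*(-23)*91 - 65 = 276*91 - 65 = 25116 - 65 = 25051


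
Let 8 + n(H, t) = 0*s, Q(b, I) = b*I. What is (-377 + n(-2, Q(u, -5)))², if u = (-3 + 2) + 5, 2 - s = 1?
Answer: 148225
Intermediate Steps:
s = 1 (s = 2 - 1*1 = 2 - 1 = 1)
u = 4 (u = -1 + 5 = 4)
Q(b, I) = I*b
n(H, t) = -8 (n(H, t) = -8 + 0*1 = -8 + 0 = -8)
(-377 + n(-2, Q(u, -5)))² = (-377 - 8)² = (-385)² = 148225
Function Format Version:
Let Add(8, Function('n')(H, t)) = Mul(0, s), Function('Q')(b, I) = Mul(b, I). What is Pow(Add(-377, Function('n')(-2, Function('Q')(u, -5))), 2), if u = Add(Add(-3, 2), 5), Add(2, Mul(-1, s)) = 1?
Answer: 148225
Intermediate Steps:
s = 1 (s = Add(2, Mul(-1, 1)) = Add(2, -1) = 1)
u = 4 (u = Add(-1, 5) = 4)
Function('Q')(b, I) = Mul(I, b)
Function('n')(H, t) = -8 (Function('n')(H, t) = Add(-8, Mul(0, 1)) = Add(-8, 0) = -8)
Pow(Add(-377, Function('n')(-2, Function('Q')(u, -5))), 2) = Pow(Add(-377, -8), 2) = Pow(-385, 2) = 148225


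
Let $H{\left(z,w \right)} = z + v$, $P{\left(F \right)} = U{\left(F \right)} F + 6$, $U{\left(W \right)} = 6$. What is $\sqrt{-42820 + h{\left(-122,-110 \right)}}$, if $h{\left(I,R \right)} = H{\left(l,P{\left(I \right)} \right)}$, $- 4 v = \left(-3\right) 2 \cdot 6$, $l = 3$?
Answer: $2 i \sqrt{10702} \approx 206.9 i$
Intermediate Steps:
$v = 9$ ($v = - \frac{\left(-3\right) 2 \cdot 6}{4} = - \frac{\left(-6\right) 6}{4} = \left(- \frac{1}{4}\right) \left(-36\right) = 9$)
$P{\left(F \right)} = 6 + 6 F$ ($P{\left(F \right)} = 6 F + 6 = 6 + 6 F$)
$H{\left(z,w \right)} = 9 + z$ ($H{\left(z,w \right)} = z + 9 = 9 + z$)
$h{\left(I,R \right)} = 12$ ($h{\left(I,R \right)} = 9 + 3 = 12$)
$\sqrt{-42820 + h{\left(-122,-110 \right)}} = \sqrt{-42820 + 12} = \sqrt{-42808} = 2 i \sqrt{10702}$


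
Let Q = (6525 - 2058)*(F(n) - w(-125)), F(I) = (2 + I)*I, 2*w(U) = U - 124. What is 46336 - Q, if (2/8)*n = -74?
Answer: -778492027/2 ≈ -3.8925e+8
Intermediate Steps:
n = -296 (n = 4*(-74) = -296)
w(U) = -62 + U/2 (w(U) = (U - 124)/2 = (-124 + U)/2 = -62 + U/2)
F(I) = I*(2 + I)
Q = 778584699/2 (Q = (6525 - 2058)*(-296*(2 - 296) - (-62 + (½)*(-125))) = 4467*(-296*(-294) - (-62 - 125/2)) = 4467*(87024 - 1*(-249/2)) = 4467*(87024 + 249/2) = 4467*(174297/2) = 778584699/2 ≈ 3.8929e+8)
46336 - Q = 46336 - 1*778584699/2 = 46336 - 778584699/2 = -778492027/2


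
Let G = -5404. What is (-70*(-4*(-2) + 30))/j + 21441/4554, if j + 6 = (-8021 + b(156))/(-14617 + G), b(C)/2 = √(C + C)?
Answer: 832059716418329/1734319109226 - 213023440*√78/12567529777 ≈ 479.61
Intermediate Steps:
b(C) = 2*√2*√C (b(C) = 2*√(C + C) = 2*√(2*C) = 2*(√2*√C) = 2*√2*√C)
j = -112105/20021 - 4*√78/20021 (j = -6 + (-8021 + 2*√2*√156)/(-14617 - 5404) = -6 + (-8021 + 2*√2*(2*√39))/(-20021) = -6 + (-8021 + 4*√78)*(-1/20021) = -6 + (8021/20021 - 4*√78/20021) = -112105/20021 - 4*√78/20021 ≈ -5.6011)
(-70*(-4*(-2) + 30))/j + 21441/4554 = (-70*(-4*(-2) + 30))/(-112105/20021 - 4*√78/20021) + 21441/4554 = (-70*(8 + 30))/(-112105/20021 - 4*√78/20021) + 21441*(1/4554) = (-70*38)/(-112105/20021 - 4*√78/20021) + 7147/1518 = -2660/(-112105/20021 - 4*√78/20021) + 7147/1518 = 7147/1518 - 2660/(-112105/20021 - 4*√78/20021)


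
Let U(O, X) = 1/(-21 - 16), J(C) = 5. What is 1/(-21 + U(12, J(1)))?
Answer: -37/778 ≈ -0.047558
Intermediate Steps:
U(O, X) = -1/37 (U(O, X) = 1/(-37) = -1/37)
1/(-21 + U(12, J(1))) = 1/(-21 - 1/37) = 1/(-778/37) = -37/778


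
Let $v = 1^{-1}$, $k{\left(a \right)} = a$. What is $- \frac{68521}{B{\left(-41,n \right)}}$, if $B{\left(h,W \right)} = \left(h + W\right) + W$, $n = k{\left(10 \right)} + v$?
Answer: $\frac{68521}{19} \approx 3606.4$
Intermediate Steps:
$v = 1$
$n = 11$ ($n = 10 + 1 = 11$)
$B{\left(h,W \right)} = h + 2 W$ ($B{\left(h,W \right)} = \left(W + h\right) + W = h + 2 W$)
$- \frac{68521}{B{\left(-41,n \right)}} = - \frac{68521}{-41 + 2 \cdot 11} = - \frac{68521}{-41 + 22} = - \frac{68521}{-19} = \left(-68521\right) \left(- \frac{1}{19}\right) = \frac{68521}{19}$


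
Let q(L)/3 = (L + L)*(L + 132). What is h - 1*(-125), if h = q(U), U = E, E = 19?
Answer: 17339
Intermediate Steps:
U = 19
q(L) = 6*L*(132 + L) (q(L) = 3*((L + L)*(L + 132)) = 3*((2*L)*(132 + L)) = 3*(2*L*(132 + L)) = 6*L*(132 + L))
h = 17214 (h = 6*19*(132 + 19) = 6*19*151 = 17214)
h - 1*(-125) = 17214 - 1*(-125) = 17214 + 125 = 17339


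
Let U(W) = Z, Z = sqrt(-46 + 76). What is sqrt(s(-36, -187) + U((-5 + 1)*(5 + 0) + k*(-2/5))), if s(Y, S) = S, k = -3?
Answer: sqrt(-187 + sqrt(30)) ≈ 13.473*I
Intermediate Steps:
Z = sqrt(30) ≈ 5.4772
U(W) = sqrt(30)
sqrt(s(-36, -187) + U((-5 + 1)*(5 + 0) + k*(-2/5))) = sqrt(-187 + sqrt(30))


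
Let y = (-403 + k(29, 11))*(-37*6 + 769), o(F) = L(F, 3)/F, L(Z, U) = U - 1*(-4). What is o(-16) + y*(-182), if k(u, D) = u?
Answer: 595731129/16 ≈ 3.7233e+7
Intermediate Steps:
L(Z, U) = 4 + U (L(Z, U) = U + 4 = 4 + U)
o(F) = 7/F (o(F) = (4 + 3)/F = 7/F)
y = -204578 (y = (-403 + 29)*(-37*6 + 769) = -374*(-222 + 769) = -374*547 = -204578)
o(-16) + y*(-182) = 7/(-16) - 204578*(-182) = 7*(-1/16) + 37233196 = -7/16 + 37233196 = 595731129/16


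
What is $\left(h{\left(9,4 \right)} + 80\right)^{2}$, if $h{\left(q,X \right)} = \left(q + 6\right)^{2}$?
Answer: $93025$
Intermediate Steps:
$h{\left(q,X \right)} = \left(6 + q\right)^{2}$
$\left(h{\left(9,4 \right)} + 80\right)^{2} = \left(\left(6 + 9\right)^{2} + 80\right)^{2} = \left(15^{2} + 80\right)^{2} = \left(225 + 80\right)^{2} = 305^{2} = 93025$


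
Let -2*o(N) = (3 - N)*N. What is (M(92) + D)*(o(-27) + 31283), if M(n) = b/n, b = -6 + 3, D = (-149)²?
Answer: 16180597858/23 ≈ 7.0350e+8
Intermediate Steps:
D = 22201
b = -3
M(n) = -3/n
o(N) = -N*(3 - N)/2 (o(N) = -(3 - N)*N/2 = -N*(3 - N)/2)
(M(92) + D)*(o(-27) + 31283) = (-3/92 + 22201)*((½)*(-27)*(-3 - 27) + 31283) = (-3*1/92 + 22201)*((½)*(-27)*(-30) + 31283) = (-3/92 + 22201)*(405 + 31283) = (2042489/92)*31688 = 16180597858/23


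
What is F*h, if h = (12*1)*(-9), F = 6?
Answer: -648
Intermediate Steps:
h = -108 (h = 12*(-9) = -108)
F*h = 6*(-108) = -648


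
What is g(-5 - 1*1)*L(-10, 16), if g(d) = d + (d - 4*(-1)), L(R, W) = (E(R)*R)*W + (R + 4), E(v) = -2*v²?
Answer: -255952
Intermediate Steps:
L(R, W) = 4 + R - 2*W*R³ (L(R, W) = ((-2*R²)*R)*W + (R + 4) = (-2*R³)*W + (4 + R) = -2*W*R³ + (4 + R) = 4 + R - 2*W*R³)
g(d) = 4 + 2*d (g(d) = d + (d + 4) = d + (4 + d) = 4 + 2*d)
g(-5 - 1*1)*L(-10, 16) = (4 + 2*(-5 - 1*1))*(4 - 10 - 2*16*(-10)³) = (4 + 2*(-5 - 1))*(4 - 10 - 2*16*(-1000)) = (4 + 2*(-6))*(4 - 10 + 32000) = (4 - 12)*31994 = -8*31994 = -255952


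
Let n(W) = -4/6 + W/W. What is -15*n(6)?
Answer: -5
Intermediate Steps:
n(W) = ⅓ (n(W) = -4*⅙ + 1 = -⅔ + 1 = ⅓)
-15*n(6) = -15*⅓ = -5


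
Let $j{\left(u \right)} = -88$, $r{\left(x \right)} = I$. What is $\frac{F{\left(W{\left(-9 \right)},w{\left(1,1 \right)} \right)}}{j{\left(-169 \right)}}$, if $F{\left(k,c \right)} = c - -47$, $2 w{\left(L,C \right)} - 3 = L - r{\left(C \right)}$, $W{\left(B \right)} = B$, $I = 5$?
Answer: $- \frac{93}{176} \approx -0.52841$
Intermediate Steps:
$r{\left(x \right)} = 5$
$w{\left(L,C \right)} = -1 + \frac{L}{2}$ ($w{\left(L,C \right)} = \frac{3}{2} + \frac{L - 5}{2} = \frac{3}{2} + \frac{-5 + L}{2} = \frac{3}{2} + \left(- \frac{5}{2} + \frac{L}{2}\right) = -1 + \frac{L}{2}$)
$F{\left(k,c \right)} = 47 + c$ ($F{\left(k,c \right)} = c + 47 = 47 + c$)
$\frac{F{\left(W{\left(-9 \right)},w{\left(1,1 \right)} \right)}}{j{\left(-169 \right)}} = \frac{47 + \left(-1 + \frac{1}{2} \cdot 1\right)}{-88} = \left(47 + \left(-1 + \frac{1}{2}\right)\right) \left(- \frac{1}{88}\right) = \left(47 - \frac{1}{2}\right) \left(- \frac{1}{88}\right) = \frac{93}{2} \left(- \frac{1}{88}\right) = - \frac{93}{176}$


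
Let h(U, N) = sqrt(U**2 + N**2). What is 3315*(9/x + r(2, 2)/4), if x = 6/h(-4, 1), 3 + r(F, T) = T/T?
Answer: -3315/2 + 9945*sqrt(17)/2 ≈ 18845.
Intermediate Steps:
r(F, T) = -2 (r(F, T) = -3 + T/T = -3 + 1 = -2)
h(U, N) = sqrt(N**2 + U**2)
x = 6*sqrt(17)/17 (x = 6/(sqrt(1**2 + (-4)**2)) = 6/(sqrt(1 + 16)) = 6/(sqrt(17)) = 6*(sqrt(17)/17) = 6*sqrt(17)/17 ≈ 1.4552)
3315*(9/x + r(2, 2)/4) = 3315*(9/((6*sqrt(17)/17)) - 2/4) = 3315*(9*(sqrt(17)/6) - 2*1/4) = 3315*(3*sqrt(17)/2 - 1/2) = 3315*(-1/2 + 3*sqrt(17)/2) = -3315/2 + 9945*sqrt(17)/2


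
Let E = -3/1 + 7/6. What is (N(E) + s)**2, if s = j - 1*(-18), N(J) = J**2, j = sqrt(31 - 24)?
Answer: 600433/1296 + 769*sqrt(7)/18 ≈ 576.33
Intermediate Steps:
E = -11/6 (E = -3*1 + 7*(1/6) = -3 + 7/6 = -11/6 ≈ -1.8333)
j = sqrt(7) ≈ 2.6458
s = 18 + sqrt(7) (s = sqrt(7) - 1*(-18) = sqrt(7) + 18 = 18 + sqrt(7) ≈ 20.646)
(N(E) + s)**2 = ((-11/6)**2 + (18 + sqrt(7)))**2 = (121/36 + (18 + sqrt(7)))**2 = (769/36 + sqrt(7))**2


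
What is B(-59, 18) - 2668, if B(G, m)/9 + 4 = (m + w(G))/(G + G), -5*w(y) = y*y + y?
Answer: -782686/295 ≈ -2653.2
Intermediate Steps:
w(y) = -y/5 - y**2/5 (w(y) = -(y*y + y)/5 = -(y**2 + y)/5 = -(y + y**2)/5 = -y/5 - y**2/5)
B(G, m) = -36 + 9*(m - G*(1 + G)/5)/(2*G) (B(G, m) = -36 + 9*((m - G*(1 + G)/5)/(G + G)) = -36 + 9*((m - G*(1 + G)/5)/((2*G))) = -36 + 9*((m - G*(1 + G)/5)*(1/(2*G))) = -36 + 9*((m - G*(1 + G)/5)/(2*G)) = -36 + 9*(m - G*(1 + G)/5)/(2*G))
B(-59, 18) - 2668 = (9/10)*(-1*(-59)**2 - 41*(-59) + 5*18)/(-59) - 2668 = (9/10)*(-1/59)*(-1*3481 + 2419 + 90) - 2668 = (9/10)*(-1/59)*(-3481 + 2419 + 90) - 2668 = (9/10)*(-1/59)*(-972) - 2668 = 4374/295 - 2668 = -782686/295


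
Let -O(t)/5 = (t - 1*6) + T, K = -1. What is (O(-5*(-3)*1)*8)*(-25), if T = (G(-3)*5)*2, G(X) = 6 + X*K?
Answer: 99000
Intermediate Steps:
G(X) = 6 - X (G(X) = 6 + X*(-1) = 6 - X)
T = 90 (T = ((6 - 1*(-3))*5)*2 = ((6 + 3)*5)*2 = (9*5)*2 = 45*2 = 90)
O(t) = -420 - 5*t (O(t) = -5*((t - 1*6) + 90) = -5*((t - 6) + 90) = -5*((-6 + t) + 90) = -5*(84 + t) = -420 - 5*t)
(O(-5*(-3)*1)*8)*(-25) = ((-420 - 5*(-5*(-3)))*8)*(-25) = ((-420 - 75)*8)*(-25) = -495*8*(-25) = -3960*(-25) = 99000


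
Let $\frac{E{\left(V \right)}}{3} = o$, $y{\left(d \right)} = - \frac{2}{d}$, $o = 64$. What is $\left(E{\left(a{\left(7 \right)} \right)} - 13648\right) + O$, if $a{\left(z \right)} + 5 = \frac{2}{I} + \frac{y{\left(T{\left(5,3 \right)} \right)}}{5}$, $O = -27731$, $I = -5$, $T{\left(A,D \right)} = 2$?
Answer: $-41187$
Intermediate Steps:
$a{\left(z \right)} = - \frac{28}{5}$ ($a{\left(z \right)} = -5 + \left(\frac{2}{-5} + \frac{\left(-2\right) \frac{1}{2}}{5}\right) = -5 + \left(2 \left(- \frac{1}{5}\right) + \left(-2\right) \frac{1}{2} \cdot \frac{1}{5}\right) = -5 - \frac{3}{5} = - \frac{28}{5}$)
$E{\left(V \right)} = 192$ ($E{\left(V \right)} = 3 \cdot 64 = 192$)
$\left(E{\left(a{\left(7 \right)} \right)} - 13648\right) + O = \left(192 - 13648\right) - 27731 = -13456 - 27731 = -41187$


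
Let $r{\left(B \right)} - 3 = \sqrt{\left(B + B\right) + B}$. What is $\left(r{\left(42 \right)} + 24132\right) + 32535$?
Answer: $56670 + 3 \sqrt{14} \approx 56681.0$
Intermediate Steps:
$r{\left(B \right)} = 3 + \sqrt{3} \sqrt{B}$ ($r{\left(B \right)} = 3 + \sqrt{\left(B + B\right) + B} = 3 + \sqrt{2 B + B} = 3 + \sqrt{3 B} = 3 + \sqrt{3} \sqrt{B}$)
$\left(r{\left(42 \right)} + 24132\right) + 32535 = \left(\left(3 + \sqrt{3} \sqrt{42}\right) + 24132\right) + 32535 = \left(\left(3 + 3 \sqrt{14}\right) + 24132\right) + 32535 = \left(24135 + 3 \sqrt{14}\right) + 32535 = 56670 + 3 \sqrt{14}$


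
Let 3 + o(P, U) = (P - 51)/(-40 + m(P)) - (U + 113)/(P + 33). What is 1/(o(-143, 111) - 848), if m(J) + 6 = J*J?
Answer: -1122165/952687949 ≈ -0.0011779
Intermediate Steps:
m(J) = -6 + J² (m(J) = -6 + J*J = -6 + J²)
o(P, U) = -3 + (-51 + P)/(-46 + P²) - (113 + U)/(33 + P) (o(P, U) = -3 + ((P - 51)/(-40 + (-6 + P²)) - (U + 113)/(P + 33)) = -3 + ((-51 + P)/(-46 + P²) - (113 + U)/(33 + P)) = -3 + (-51 + P)/(-46 + P²) - (113 + U)/(33 + P))
1/(o(-143, 111) - 848) = 1/((8069 - 211*(-143)² - 3*(-143)³ + 46*111 + 120*(-143) - 1*111*(-143)²)/(-1518 + (-143)³ - 46*(-143) + 33*(-143)²) - 848) = 1/((8069 - 211*20449 - 3*(-2924207) + 5106 - 17160 - 1*111*20449)/(-1518 - 2924207 + 6578 + 33*20449) - 848) = 1/((8069 - 4314739 + 8772621 + 5106 - 17160 - 2269839)/(-1518 - 2924207 + 6578 + 674817) - 848) = 1/(2184058/(-2244330) - 848) = 1/(-1/2244330*2184058 - 848) = 1/(-1092029/1122165 - 848) = 1/(-952687949/1122165) = -1122165/952687949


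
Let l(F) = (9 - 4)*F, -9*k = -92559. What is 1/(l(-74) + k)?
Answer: 3/29743 ≈ 0.00010086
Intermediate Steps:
k = 30853/3 (k = -⅑*(-92559) = 30853/3 ≈ 10284.)
l(F) = 5*F
1/(l(-74) + k) = 1/(5*(-74) + 30853/3) = 1/(-370 + 30853/3) = 1/(29743/3) = 3/29743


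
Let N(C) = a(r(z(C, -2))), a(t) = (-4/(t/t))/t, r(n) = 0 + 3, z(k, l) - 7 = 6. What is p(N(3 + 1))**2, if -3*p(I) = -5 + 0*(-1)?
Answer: 25/9 ≈ 2.7778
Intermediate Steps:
z(k, l) = 13 (z(k, l) = 7 + 6 = 13)
r(n) = 3
a(t) = -4/t (a(t) = (-4/1)/t = (-4*1)/t = -4/t)
N(C) = -4/3
p(I) = 5/3 (p(I) = -(-5 + 0*(-1))/3 = -(-5 + 0)/3 = -1/3*(-5) = 5/3)
p(N(3 + 1))**2 = (5/3)**2 = 25/9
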